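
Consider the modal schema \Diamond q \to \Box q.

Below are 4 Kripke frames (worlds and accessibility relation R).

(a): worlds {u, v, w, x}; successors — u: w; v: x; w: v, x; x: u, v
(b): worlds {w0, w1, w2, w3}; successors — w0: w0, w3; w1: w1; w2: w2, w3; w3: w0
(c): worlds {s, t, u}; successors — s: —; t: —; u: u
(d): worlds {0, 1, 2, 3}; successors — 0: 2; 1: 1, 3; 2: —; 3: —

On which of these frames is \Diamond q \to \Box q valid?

This is the axiom for partial functionality; its first-order frame correspondent is \forall x \forall y \forall z (Rxy \wedge Rxz \to y = z).
(a): fails — w sees both v and x.
(b): fails — w0 sees both w0 and w3.
(c): ✓.
(d): fails — 1 sees both 1 and 3.

(c)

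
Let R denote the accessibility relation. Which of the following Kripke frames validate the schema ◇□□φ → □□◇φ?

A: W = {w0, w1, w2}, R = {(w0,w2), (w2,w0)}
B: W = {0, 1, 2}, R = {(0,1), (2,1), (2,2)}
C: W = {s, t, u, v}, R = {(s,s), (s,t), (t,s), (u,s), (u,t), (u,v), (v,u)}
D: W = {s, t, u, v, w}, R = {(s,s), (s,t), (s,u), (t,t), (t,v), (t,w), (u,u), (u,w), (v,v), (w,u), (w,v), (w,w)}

The schema corresponds to a generalized confluence (Geach) condition: ∀x ∀y ∀z ((xRy ∧ xR²z) → ∃w (yR²w ∧ zRw)).
A: holds.
B: fails — 2R1, 2R²1 but no w with 1R²w and 1Rw.
C: holds.
D: fails — tRv, tR²u but no w* with vR²w* and uRw*.
Valid on: A, C.

A, C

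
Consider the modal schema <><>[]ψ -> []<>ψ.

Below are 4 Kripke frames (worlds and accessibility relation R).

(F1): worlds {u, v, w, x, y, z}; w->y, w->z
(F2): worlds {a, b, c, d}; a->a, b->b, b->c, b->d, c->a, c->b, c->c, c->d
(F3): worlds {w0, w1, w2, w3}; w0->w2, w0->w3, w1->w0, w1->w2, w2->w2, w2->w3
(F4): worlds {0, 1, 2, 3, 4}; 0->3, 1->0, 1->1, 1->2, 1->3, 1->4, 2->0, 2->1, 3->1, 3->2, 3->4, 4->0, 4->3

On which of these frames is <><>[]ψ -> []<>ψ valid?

(F1)

This is the axiom for a generalized confluence (Geach) condition; its first-order frame correspondent is forall x forall y forall z ((x R^2 y & xRz) -> exists w (yRw & zRw)).
(F1): condition met.
(F2): fails — bR²a, bRb but no w with aRw and bRw.
(F3): fails — w0R²w2, w0Rw3 but no w with w2Rw and w3Rw.
(F4): fails — 0R²4, 0R3 but no w with 4Rw and 3Rw.
Valid on: (F1).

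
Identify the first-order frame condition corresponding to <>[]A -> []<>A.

Convergence

This schema is the .2 axiom.
Its frame correspondent is convergence — forall x forall y forall z (Rxy & Rxz -> exists w (Ryw & Rzw)).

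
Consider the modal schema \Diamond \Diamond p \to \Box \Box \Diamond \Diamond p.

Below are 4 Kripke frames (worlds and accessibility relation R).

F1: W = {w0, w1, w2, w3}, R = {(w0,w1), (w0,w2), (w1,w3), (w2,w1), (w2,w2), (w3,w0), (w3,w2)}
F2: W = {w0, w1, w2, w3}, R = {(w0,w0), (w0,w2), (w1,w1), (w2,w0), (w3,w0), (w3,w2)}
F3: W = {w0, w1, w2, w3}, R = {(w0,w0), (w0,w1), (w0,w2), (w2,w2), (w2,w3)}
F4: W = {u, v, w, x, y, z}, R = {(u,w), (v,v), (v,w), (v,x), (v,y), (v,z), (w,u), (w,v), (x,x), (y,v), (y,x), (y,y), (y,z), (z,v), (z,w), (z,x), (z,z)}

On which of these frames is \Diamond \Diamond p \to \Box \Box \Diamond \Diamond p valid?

F2

The schema corresponds to a generalized confluence (Geach) condition: \forall x \forall y \forall z ((x R^2 y \wedge x R^2 z) \to \exists w (y = w \wedge z R^2 w)).
F1: fails — w0R²w1, w0R²w1 but no w with w1=w and w1R²w.
F2: holds.
F3: fails — w0R²w0, w0R²w1 but no w with w0=w and w1R²w.
F4: fails — vR²u, vR²w but no t with u=t and wR²t.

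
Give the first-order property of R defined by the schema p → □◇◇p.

∀x ∀z (xRz → ∃w (x = w ∧ zR²w))

This is a Sahlqvist (Geach-type) schema ◇^0□^0p → □^1◇^2p.
Minimal-valuation argument: fix x; take any y with xR^0y and any z with xR^1z. Set V(p) to the set of worlds R-reachable from y in exactly 0 steps. Then □^0p holds at y, so the antecedent holds at x; validity forces ◇^2p at z, giving a w with zR^2w and yR^0w.
First-order correspondent: ∀x ∀z (xRz → ∃w (x = w ∧ zR²w)).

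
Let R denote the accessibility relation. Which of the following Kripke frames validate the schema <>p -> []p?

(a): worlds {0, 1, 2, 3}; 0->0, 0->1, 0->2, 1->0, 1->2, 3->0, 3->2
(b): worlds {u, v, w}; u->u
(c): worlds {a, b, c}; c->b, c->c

(b)

The schema corresponds to partial functionality: forall x forall y forall z (Rxy & Rxz -> y = z).
(a): fails — 0 sees both 0 and 1.
(b): satisfies the condition.
(c): fails — c sees both b and c.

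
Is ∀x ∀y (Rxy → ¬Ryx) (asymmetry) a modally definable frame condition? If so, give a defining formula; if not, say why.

Any modally definable frame class is closed under surjective bounded morphisms.
The 5-cycle (worlds 0,1,2,3,4 with 0→1→2→3→4→0) is asymmetric. Mapping every world to a single reflexive point • is a surjective bounded morphism, and the reflexive point is not asymmetric (R•• but asymmetry requires ¬R••).
So the class is not modally definable.

Not definable by any modal formula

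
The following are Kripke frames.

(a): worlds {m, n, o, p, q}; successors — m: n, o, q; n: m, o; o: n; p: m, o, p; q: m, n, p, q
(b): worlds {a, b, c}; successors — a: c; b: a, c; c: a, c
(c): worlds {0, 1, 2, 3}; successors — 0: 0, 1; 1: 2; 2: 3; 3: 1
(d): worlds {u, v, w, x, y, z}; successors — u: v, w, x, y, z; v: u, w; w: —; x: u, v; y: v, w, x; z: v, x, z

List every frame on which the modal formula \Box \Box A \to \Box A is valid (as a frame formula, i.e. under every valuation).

(b)

Frame correspondent (Sahlqvist): \forall x \forall y (Rxy \to \exists z (Rxz \wedge Rzy)) — i.e. density.
(a): fails — Ron but no z with Roz and Rzn.
(b): holds.
(c): fails — R31 but no z with R3z and Rz1.
(d): fails — Ryx but no t with Ryt and Rtx.
Valid on: (b).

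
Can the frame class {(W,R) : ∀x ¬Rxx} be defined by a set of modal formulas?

Modal frame validity is preserved under surjective bounded morphisms.
The 2-cycle (worlds 0,1 with 0→1→0) is irreflexive, and the map sending every world to a single reflexive point • is a surjective bounded morphism (forth: every edge maps to (•,•); back: every world has a successor). So any modal formula valid on the 2-cycle is also valid on the reflexive point, which is not irreflexive.
So no modal formula (or set of formulas) defines exactly the irreflexive frames.

Not modally definable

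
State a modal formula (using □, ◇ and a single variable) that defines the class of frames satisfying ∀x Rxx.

A defining formula is □q → q (the T axiom).
Suppose □q→q is valid. At any x set V(q)={w : Rxw}. Then □q holds at x, so q holds at x, i.e. Rxx.

□q → q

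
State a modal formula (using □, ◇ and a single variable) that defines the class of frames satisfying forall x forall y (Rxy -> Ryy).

The condition is shift-reflexivity. The T□ schema □(□q → q) defines it.
Suppose □(□q→q) is valid. Take Rxy and set V(q)={w : Ryw}. Then at y, □q holds; since □(□q→q) at x, □q→q at y, so q at y, i.e. Ryy.

□(□q → q)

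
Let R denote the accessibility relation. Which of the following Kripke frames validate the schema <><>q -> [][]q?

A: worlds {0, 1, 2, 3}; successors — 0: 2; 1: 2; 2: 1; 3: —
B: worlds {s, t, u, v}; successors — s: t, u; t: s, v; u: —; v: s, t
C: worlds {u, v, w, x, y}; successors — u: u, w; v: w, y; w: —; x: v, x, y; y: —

A

Frame correspondent (Sahlqvist): forall x forall y forall z ((x R^2 y & x R^2 z) -> exists w (y = w & z = w)) — i.e. a generalized confluence (Geach) condition.
A: satisfies the condition.
B: fails — sR²s, sR²v but s ≠ v.
C: fails — uR²u, uR²w but u ≠ w.
Valid on: A.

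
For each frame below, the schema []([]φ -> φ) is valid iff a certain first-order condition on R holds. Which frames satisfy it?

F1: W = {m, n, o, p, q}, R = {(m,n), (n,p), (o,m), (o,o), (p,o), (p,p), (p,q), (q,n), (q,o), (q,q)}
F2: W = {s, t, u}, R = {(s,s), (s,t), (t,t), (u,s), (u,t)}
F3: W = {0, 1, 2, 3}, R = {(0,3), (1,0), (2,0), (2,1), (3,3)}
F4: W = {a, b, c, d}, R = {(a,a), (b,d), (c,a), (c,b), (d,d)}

F2

The schema corresponds to shift-reflexivity: forall x forall y (Rxy -> Ryy).
F1: fails — Rom but not Rmm.
F2: condition met.
F3: fails — R10 but not R00.
F4: fails — Rcb but not Rbb.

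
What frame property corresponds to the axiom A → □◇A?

Suppose A→□◇A is valid. Take Rxy and set V(A)={x}. Then A at x, so □◇A at x, so ◇A at y, so some z with Ryz has A; z=x, i.e. Ryx.
Conversely, on a frame with symmetry the schema holds at every world under every valuation.
So the correspondent is symmetry.

Symmetry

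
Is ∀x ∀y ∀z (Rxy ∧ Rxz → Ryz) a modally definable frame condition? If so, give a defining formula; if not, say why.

The condition is the Euclidean property. A defining modal formula is ◇r → □◇r.
Suppose ◇r→□◇r is valid. Take Rxy, Rxz and set V(r)={y}. Then ◇r at x, so □◇r at x, so ◇r at z, so some w with Rzw has r; w=y, i.e. Rzy. By symmetry of the argument, Ryz.

Yes, by ◇r → □◇r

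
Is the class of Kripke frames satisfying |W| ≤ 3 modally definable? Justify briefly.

No — not modally definable

Any modally definable frame class is closed under disjoint unions.
Any modal formula valid on each of 4 disjoint one-world frames is valid on their disjoint union (validity is preserved under disjoint unions). Each one-world frame has |W|=1≤3, but the union has |W|=4.
So no modal formula (or set of formulas) defines exactly the |W|≤3 frames.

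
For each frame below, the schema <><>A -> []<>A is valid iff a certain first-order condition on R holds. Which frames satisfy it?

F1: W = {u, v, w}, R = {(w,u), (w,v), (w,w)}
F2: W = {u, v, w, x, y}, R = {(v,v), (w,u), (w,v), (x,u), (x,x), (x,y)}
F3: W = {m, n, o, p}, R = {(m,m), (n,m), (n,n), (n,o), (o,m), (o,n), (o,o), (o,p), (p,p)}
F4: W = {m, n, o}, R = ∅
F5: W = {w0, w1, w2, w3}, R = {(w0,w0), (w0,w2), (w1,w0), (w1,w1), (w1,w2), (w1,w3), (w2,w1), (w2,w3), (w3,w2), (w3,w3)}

F4

This is the axiom for a generalized confluence (Geach) condition; its first-order frame correspondent is forall x forall y forall z ((x R^2 y & xRz) -> exists w (y = w & zRw)).
F1: fails — wR²u, wRu but no t with u=t and uRt.
F2: fails — wR²v, wRu but no t with v=t and uRt.
F3: fails — nR²n, nRm but no w with n=w and mRw.
F4: ✓.
F5: fails — w0R²w0, w0Rw2 but no w with w0=w and w2Rw.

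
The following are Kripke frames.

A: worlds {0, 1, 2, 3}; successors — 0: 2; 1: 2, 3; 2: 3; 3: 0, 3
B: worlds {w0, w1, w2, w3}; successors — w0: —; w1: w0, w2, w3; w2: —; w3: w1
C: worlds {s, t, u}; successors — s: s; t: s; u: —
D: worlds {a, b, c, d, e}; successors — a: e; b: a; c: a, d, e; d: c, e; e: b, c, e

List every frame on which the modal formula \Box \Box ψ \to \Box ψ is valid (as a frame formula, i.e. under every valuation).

The schema corresponds to density: \forall x \forall y (Rxy \to \exists z (Rxz \wedge Rzy)).
A: fails — R02 but no z with R0z and Rz2.
B: fails — Rw1w2 but no z with Rw1z and Rzw2.
C: satisfies the condition.
D: fails — Rcd but no z with Rcz and Rzd.
Valid on: C.

C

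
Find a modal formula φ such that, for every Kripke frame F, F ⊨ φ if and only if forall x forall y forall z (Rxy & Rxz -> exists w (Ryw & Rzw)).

◇□q → □◇q

A defining formula is ◇□q → □◇q (the .2 axiom).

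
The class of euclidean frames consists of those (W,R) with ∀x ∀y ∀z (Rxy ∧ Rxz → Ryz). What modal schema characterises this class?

A defining formula is ◇ψ → □◇ψ (the 5 axiom).
Suppose ◇ψ→□◇ψ is valid. Take Rxy, Rxz and set V(ψ)={y}. Then ◇ψ at x, so □◇ψ at x, so ◇ψ at z, so some w with Rzw has ψ; w=y, i.e. Rzy. By symmetry of the argument, Ryz.

◇ψ → □◇ψ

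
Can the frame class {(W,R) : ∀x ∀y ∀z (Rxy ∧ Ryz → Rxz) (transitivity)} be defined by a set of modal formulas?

This is a Sahlqvist condition; the 4 axiom □q → □□q defines it.
Suppose □q→□□q is valid. Take Rxy, Ryz and set V(q)={w : Rxw}. Then □q at x, so □□q at x, so □q at y, so q at z, i.e. Rxz.

Definable; □q → □□q defines it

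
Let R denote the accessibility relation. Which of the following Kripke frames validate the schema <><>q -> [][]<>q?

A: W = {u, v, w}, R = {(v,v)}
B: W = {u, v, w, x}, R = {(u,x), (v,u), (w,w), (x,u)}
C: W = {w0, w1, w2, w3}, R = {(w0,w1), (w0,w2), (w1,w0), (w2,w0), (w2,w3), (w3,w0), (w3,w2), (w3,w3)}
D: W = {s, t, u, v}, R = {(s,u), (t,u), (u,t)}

This is the axiom for a generalized confluence (Geach) condition; its first-order frame correspondent is forall x forall y forall z ((x R^2 y & x R^2 z) -> exists w (y = w & zRw)).
A: satisfies the condition.
B: fails — uR²u, uR²u but no t with u=t and uRt.
C: fails — w0R²w0, w0R²w0 but no w with w0=w and w0Rw.
D: fails — sR²t, sR²t but no w with t=w and tRw.

A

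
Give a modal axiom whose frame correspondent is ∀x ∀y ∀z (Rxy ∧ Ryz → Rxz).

A defining formula is □q → □□q (the 4 axiom).
Suppose □q→□□q is valid. Take Rxy, Ryz and set V(q)={w : Rxw}. Then □q at x, so □□q at x, so □q at y, so q at z, i.e. Rxz.

□q → □□q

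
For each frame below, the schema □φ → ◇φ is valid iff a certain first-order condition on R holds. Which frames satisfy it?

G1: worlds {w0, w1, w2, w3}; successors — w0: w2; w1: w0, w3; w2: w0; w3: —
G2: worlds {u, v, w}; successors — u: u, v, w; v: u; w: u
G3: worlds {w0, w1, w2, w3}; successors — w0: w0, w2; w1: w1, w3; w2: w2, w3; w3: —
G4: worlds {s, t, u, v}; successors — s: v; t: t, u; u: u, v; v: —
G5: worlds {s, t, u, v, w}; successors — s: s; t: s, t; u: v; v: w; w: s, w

G2, G5

Frame correspondent (Sahlqvist): ∀x ∃y Rxy — i.e. seriality.
G1: fails — world w3 has no successor.
G2: satisfies the condition.
G3: fails — world w3 has no successor.
G4: fails — world v has no successor.
G5: satisfies the condition.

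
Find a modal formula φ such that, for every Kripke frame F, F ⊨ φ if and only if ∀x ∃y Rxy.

This is seriality; the standard corresponding axiom is D: □ψ → ◇ψ.
Suppose □ψ→◇ψ is valid. At any x set V(ψ)=W. Then □ψ at x, so ◇ψ at x, so x has a successor.

□ψ → ◇ψ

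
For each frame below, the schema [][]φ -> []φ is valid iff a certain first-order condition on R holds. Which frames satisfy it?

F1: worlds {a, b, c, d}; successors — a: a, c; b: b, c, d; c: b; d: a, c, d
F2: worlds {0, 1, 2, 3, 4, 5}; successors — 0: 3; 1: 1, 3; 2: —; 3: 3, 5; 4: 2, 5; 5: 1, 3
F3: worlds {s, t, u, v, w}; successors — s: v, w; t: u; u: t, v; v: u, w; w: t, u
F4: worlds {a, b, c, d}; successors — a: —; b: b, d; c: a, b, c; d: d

F1, F4

This is the axiom for density; its first-order frame correspondent is forall x forall y (Rxy -> exists z (Rxz & Rzy)).
F1: condition met.
F2: fails — R45 but no z with R4z and Rz5.
F3: fails — Ruv but no z with Ruz and Rzv.
F4: condition met.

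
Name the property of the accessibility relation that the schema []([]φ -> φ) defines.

shift-reflexivity

Suppose □(□φ→φ) is valid. Take Rxy and set V(φ)={w : Ryw}. Then at y, □φ holds; since □(□φ→φ) at x, □φ→φ at y, so φ at y, i.e. Ryy.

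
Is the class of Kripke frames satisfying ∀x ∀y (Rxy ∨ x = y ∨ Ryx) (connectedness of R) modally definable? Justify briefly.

Any modally definable frame class is closed under disjoint unions.
Take 3 disjoint single-world reflexive frames: each is trivially connected, but their disjoint union has 3 worlds with no edge between distinct components, so it is not connected.
So no modal formula (or set of formulas) defines exactly the connected frames.

No — not modally definable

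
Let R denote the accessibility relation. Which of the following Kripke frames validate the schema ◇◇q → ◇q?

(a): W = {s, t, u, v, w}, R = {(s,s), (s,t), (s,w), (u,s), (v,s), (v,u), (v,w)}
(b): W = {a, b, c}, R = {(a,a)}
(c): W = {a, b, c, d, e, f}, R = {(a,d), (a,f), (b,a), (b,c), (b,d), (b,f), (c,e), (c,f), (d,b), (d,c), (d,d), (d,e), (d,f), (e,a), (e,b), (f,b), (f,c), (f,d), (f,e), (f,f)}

Frame correspondent (Sahlqvist): ∀x ∀y ∀z (Rxy ∧ Ryz → Rxz) — i.e. transitivity.
(a): fails — Rus and Rsw but not Ruw.
(b): holds.
(c): fails — Rce and Reb but not Rcb.

(b)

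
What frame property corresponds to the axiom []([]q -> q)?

Suppose □(□q→q) is valid. Take Rxy and set V(q)={w : Ryw}. Then at y, □q holds; since □(□q→q) at x, □q→q at y, so q at y, i.e. Ryy.
Conversely, on a frame with shift-reflexivity the schema holds at every world under every valuation.
Frame condition: forall x forall y (Rxy -> Ryy).

shift-reflexivity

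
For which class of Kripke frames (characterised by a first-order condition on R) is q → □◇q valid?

Suppose q→□◇q is valid. Take Rxy and set V(q)={x}. Then q at x, so □◇q at x, so ◇q at y, so some z with Ryz has q; z=x, i.e. Ryx.
The converse is a direct semantic check.
Frame condition: ∀x ∀y (Rxy → Ryx).

symmetry: ∀x ∀y (Rxy → Ryx)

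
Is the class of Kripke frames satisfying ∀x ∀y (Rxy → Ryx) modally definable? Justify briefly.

The condition is symmetry. A defining modal formula is r → □◇r.
Suppose r→□◇r is valid. Take Rxy and set V(r)={x}. Then r at x, so □◇r at x, so ◇r at y, so some z with Ryz has r; z=x, i.e. Ryx.

Yes — defined by r → □◇r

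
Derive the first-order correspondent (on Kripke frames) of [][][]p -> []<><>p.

forall x forall z (xRz -> exists w (x R^3 w & z R^2 w))

This is a Sahlqvist (Geach-type) schema ◇^0□^3p → □^1◇^2p.
Minimal-valuation argument: fix x; take any y with xR^0y and any z with xR^1z. Set V(p) to the set of worlds R-reachable from y in exactly 3 steps. Then □^3p holds at y, so the antecedent holds at x; validity forces ◇^2p at z, giving a w with zR^2w and yR^3w.
First-order correspondent: forall x forall z (xRz -> exists w (x R^3 w & z R^2 w)).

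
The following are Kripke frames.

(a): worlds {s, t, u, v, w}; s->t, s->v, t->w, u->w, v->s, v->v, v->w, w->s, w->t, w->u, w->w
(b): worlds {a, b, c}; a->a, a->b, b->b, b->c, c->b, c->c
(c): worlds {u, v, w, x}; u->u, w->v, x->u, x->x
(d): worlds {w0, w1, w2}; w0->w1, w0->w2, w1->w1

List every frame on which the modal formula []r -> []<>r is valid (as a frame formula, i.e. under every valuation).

This is the axiom for a generalized confluence (Geach) condition; its first-order frame correspondent is forall x forall z (xRz -> exists w (xRw & zRw)).
(a): fails — sRt but no w* with sRw* and tRw*.
(b): ✓.
(c): fails — wRv but no t with wRt and vRt.
(d): fails — w0Rw2 but no w with w0Rw and w2Rw.
Valid on: (b).

(b)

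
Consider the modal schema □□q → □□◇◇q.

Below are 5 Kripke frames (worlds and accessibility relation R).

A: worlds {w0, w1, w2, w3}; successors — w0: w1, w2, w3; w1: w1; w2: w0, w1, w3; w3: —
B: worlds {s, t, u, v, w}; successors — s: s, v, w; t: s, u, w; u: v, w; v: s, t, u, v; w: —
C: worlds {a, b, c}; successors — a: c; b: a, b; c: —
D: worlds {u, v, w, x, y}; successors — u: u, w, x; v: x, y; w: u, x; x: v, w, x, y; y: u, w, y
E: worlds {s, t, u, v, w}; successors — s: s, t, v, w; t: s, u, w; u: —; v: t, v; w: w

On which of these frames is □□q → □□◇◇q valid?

D

This is the axiom for a generalized confluence (Geach) condition; its first-order frame correspondent is ∀x ∀z (xR²z → ∃w (xR²w ∧ zR²w)).
A: fails — w0R²w3 but no w with w0R²w and w3R²w.
B: fails — sR²w but no w* with sR²w* and wR²w*.
C: fails — bR²a but no w with bR²w and aR²w.
D: ✓.
E: fails — sR²u but no w* with sR²w* and uR²w*.
Valid on: D.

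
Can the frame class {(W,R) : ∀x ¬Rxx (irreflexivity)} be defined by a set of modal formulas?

No

Any modally definable frame class is closed under surjective bounded morphisms.
The 3-cycle (worlds w0,w1,w2 with w0→w1→w2→w0) is irreflexive, and the map sending every world to a single reflexive point • is a surjective bounded morphism (forth: every edge maps to (•,•); back: every world has a successor). So any modal formula valid on the 3-cycle is also valid on the reflexive point, which is not irreflexive.
So the class is not modally definable.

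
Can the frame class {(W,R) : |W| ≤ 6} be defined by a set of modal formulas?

No

If a class were modally definable it would be closed under disjoint unions (Goldblatt–Thomason).
Any modal formula valid on each of 7 disjoint one-world frames is valid on their disjoint union (validity is preserved under disjoint unions). Each one-world frame has |W|=1≤6, but the union has |W|=7.
Hence having at most 6 worlds is not modally definable.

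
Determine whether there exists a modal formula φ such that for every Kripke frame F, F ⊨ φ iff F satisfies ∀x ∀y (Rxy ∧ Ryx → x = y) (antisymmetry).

No — not modally definable

If a class were modally definable it would be closed under surjective bounded morphisms (Goldblatt–Thomason).
The 6-cycle (worlds 0,1,2,3,4,5 with 0→1→2→3→4→5→0) is antisymmetric. Sending even-indexed worlds to • and odd-indexed worlds to ∘ is a surjective bounded morphism onto the two-world frame with •↔∘, which is not antisymmetric.
So no modal formula (or set of formulas) defines exactly the antisymmetric frames.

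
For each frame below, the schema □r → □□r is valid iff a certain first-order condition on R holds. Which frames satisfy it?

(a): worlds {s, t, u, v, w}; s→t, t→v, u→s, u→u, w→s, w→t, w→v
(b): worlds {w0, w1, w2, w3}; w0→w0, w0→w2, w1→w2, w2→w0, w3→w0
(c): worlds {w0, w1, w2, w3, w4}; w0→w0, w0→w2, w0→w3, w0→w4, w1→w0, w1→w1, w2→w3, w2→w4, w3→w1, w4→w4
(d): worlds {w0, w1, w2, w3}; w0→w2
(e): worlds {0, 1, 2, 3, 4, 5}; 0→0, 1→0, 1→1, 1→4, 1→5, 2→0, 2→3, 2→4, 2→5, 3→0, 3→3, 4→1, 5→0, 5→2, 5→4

(d)

This is the axiom for transitivity; its first-order frame correspondent is ∀x ∀y ∀z (Rxy ∧ Ryz → Rxz).
(a): fails — Rus and Rst but not Rut.
(b): fails — Rw1w2 and Rw2w0 but not Rw1w0.
(c): fails — Rw1w0 and Rw0w4 but not Rw1w4.
(d): condition met.
(e): fails — R25 and R52 but not R22.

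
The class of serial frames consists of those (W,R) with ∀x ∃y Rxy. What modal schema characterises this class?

□ψ → ◇ψ

A defining formula is □ψ → ◇ψ (the D axiom).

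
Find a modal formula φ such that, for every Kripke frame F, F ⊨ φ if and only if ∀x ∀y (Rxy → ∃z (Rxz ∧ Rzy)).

This is density; the standard corresponding axiom is C4: □□ψ → □ψ.
Suppose □□ψ→□ψ is valid. Take Rxy and set V(ψ)={w : xR²w}. Then □□ψ at x, so □ψ at x, so ψ at y, i.e. ∃z(Rxz∧Rzy).

□□ψ → □ψ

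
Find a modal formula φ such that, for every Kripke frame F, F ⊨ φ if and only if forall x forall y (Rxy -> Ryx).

s → □◇s

This is symmetry; the standard corresponding axiom is B: s → □◇s.
Suppose s→□◇s is valid. Take Rxy and set V(s)={x}. Then s at x, so □◇s at x, so ◇s at y, so some z with Ryz has s; z=x, i.e. Ryx.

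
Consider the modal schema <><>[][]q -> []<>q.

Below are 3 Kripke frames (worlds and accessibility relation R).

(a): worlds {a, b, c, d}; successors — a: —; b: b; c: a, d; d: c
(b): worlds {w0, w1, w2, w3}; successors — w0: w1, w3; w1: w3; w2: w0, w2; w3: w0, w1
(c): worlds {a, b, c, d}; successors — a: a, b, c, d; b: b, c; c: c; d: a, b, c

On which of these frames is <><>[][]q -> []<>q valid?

Frame correspondent (Sahlqvist): forall x forall y forall z ((x R^2 y & xRz) -> exists w (y R^2 w & zRw)) — i.e. a generalized confluence (Geach) condition.
(a): fails — cR²c, cRa but no w with cR²w and aRw.
(b): fails — w0R²w1, w0Rw1 but no w with w1R²w and w1Rw.
(c): condition met.

(c)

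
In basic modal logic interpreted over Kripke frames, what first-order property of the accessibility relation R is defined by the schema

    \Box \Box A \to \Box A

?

density

This is the C4 axiom.
Its frame correspondent is density — \forall x \forall y (Rxy \to \exists z (Rxz \wedge Rzy)).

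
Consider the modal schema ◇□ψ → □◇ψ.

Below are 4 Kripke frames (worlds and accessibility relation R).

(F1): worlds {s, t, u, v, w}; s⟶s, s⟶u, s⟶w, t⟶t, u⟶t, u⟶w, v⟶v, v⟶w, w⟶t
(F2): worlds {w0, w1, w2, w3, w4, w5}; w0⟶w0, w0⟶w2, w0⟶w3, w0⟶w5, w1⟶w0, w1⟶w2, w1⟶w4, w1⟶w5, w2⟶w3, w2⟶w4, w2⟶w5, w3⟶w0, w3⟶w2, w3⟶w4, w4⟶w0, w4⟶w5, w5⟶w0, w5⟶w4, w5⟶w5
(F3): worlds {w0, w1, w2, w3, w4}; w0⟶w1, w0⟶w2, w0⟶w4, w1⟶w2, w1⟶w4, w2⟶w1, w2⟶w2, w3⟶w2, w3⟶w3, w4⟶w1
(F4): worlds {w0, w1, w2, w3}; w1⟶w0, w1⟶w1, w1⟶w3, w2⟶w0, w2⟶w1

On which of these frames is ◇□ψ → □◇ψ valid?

(F2)

Frame correspondent (Sahlqvist): ∀x ∀y ∀z (Rxy ∧ Rxz → ∃w (Ryw ∧ Rzw)) — i.e. convergence.
(F1): fails — Rsw and Rss but w and s have no common successor.
(F2): satisfies the condition.
(F3): fails — Rw0w4 and Rw0w1 but w4 and w1 have no common successor.
(F4): fails — Rw1w1 and Rw1w0 but w1 and w0 have no common successor.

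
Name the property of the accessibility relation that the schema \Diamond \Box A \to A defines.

symmetry: \forall x \forall y (Rxy \to Ryx)

This schema is equivalent to the B axiom A → □◇A.
Its frame correspondent is symmetry — \forall x \forall y (Rxy \to Ryx).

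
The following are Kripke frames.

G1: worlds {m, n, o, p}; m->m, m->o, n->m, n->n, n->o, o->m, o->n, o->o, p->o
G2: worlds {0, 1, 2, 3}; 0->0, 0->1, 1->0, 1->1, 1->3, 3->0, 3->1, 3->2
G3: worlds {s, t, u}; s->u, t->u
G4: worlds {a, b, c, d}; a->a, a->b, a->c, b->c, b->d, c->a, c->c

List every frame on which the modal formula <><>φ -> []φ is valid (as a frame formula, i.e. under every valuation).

G3

Frame correspondent (Sahlqvist): forall x forall y forall z ((x R^2 y & xRz) -> exists w (y = w & z = w)) — i.e. a generalized confluence (Geach) condition.
G1: fails — mR²m, mRo but m ≠ o.
G2: fails — 0R²0, 0R1 but 0 ≠ 1.
G3: ✓.
G4: fails — aR²a, aRb but a ≠ b.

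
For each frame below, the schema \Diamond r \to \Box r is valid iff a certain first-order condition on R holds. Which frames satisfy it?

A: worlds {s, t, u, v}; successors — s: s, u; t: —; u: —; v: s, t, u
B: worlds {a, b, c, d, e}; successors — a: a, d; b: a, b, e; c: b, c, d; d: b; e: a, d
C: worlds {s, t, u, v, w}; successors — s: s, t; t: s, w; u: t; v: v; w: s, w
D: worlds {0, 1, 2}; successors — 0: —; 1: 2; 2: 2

D

Frame correspondent (Sahlqvist): \forall x \forall y \forall z (Rxy \wedge Rxz \to y = z) — i.e. partial functionality.
A: fails — s sees both s and u.
B: fails — a sees both a and d.
C: fails — s sees both s and t.
D: ✓.
Valid on: D.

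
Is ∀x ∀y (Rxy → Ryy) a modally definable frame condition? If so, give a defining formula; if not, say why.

The condition is shift-reflexivity. A defining modal formula is □(□r → r).

Definable; □(□r → r) defines it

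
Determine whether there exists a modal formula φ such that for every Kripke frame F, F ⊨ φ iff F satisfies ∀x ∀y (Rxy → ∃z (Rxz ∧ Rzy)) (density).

This is a Sahlqvist condition; the C4 axiom □□r → □r defines it.
Suppose □□r→□r is valid. Take Rxy and set V(r)={w : xR²w}. Then □□r at x, so □r at x, so r at y, i.e. ∃z(Rxz∧Rzy).

Yes — defined by □□r → □r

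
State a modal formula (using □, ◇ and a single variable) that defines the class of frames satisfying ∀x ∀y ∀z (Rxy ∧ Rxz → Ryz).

◇p → □◇p

This is the Euclidean property; the standard corresponding axiom is 5: ◇p → □◇p.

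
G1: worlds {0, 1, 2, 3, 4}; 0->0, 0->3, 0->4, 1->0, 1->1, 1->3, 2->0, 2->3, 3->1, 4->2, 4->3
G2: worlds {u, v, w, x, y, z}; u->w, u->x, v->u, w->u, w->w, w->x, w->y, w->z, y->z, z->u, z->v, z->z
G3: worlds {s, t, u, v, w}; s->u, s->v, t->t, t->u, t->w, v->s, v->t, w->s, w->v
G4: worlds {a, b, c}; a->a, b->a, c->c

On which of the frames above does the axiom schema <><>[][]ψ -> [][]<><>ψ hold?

Frame correspondent (Sahlqvist): forall x forall y forall z ((x R^2 y & x R^2 z) -> exists w (y R^2 w & z R^2 w)) — i.e. a generalized confluence (Geach) condition.
G1: condition met.
G2: fails — uR²u, uR²x but no t with uR²t and xR²t.
G3: fails — tR²s, tR²u but no w* with sR²w* and uR²w*.
G4: condition met.
Valid on: G1, G4.

G1, G4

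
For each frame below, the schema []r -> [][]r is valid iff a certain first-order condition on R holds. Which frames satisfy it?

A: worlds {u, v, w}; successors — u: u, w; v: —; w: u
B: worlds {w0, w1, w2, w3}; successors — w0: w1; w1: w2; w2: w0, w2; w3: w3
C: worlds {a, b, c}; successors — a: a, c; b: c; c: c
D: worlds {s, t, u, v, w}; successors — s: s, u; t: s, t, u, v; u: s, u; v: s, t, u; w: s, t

C

The schema corresponds to transitivity: forall x forall y forall z (Rxy & Ryz -> Rxz).
A: fails — Rwu and Ruw but not Rww.
B: fails — Rw1w2 and Rw2w0 but not Rw1w0.
C: condition met.
D: fails — Rwt and Rtv but not Rwv.
Valid on: C.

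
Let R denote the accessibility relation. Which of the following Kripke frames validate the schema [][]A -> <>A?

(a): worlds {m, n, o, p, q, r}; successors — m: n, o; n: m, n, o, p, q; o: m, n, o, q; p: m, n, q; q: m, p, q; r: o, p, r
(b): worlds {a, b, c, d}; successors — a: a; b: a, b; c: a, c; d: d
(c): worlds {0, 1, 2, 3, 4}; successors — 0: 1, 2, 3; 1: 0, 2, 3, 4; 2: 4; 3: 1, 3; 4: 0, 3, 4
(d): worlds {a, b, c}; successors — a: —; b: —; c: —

(a), (b), (c)

This is the axiom for a generalized confluence (Geach) condition; its first-order frame correspondent is forall x exists w (x R^2 w & xRw).
(a): ✓.
(b): ✓.
(c): ✓.
(d): fails — at a but no w with aR²w and aRw.
Valid on: (a), (b), (c).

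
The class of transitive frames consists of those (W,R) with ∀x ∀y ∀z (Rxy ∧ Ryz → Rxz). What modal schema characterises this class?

□q → □□q

This is transitivity; the standard corresponding axiom is 4: □q → □□q.
Suppose □q→□□q is valid. Take Rxy, Ryz and set V(q)={w : Rxw}. Then □q at x, so □□q at x, so □q at y, so q at z, i.e. Rxz.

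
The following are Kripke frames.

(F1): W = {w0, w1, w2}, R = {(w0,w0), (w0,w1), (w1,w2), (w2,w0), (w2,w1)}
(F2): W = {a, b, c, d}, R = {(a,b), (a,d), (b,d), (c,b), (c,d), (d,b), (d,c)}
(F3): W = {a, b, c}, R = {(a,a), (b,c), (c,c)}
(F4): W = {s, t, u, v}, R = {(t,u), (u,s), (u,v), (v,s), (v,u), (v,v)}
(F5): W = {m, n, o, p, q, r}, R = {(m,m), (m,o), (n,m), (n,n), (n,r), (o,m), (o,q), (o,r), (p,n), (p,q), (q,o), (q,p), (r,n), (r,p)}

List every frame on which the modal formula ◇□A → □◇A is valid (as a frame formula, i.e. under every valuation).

(F3)

Frame correspondent (Sahlqvist): ∀x ∀y ∀z (Rxy ∧ Rxz → ∃w (Ryw ∧ Rzw)) — i.e. convergence.
(F1): fails — Rw0w1 and Rw0w0 but w1 and w0 have no common successor.
(F2): fails — Rab and Rad but b and d have no common successor.
(F3): condition met.
(F4): fails — Ruv and Rus but v and s have no common successor.
(F5): fails — Rnr and Rnm but r and m have no common successor.
Valid on: (F3).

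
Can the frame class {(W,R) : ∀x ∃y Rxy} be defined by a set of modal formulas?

The condition is seriality. A defining modal formula is □r → ◇r.
Suppose □r→◇r is valid. At any x set V(r)=W. Then □r at x, so ◇r at x, so x has a successor.

Definable; □r → ◇r defines it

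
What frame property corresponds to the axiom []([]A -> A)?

shift-reflexivity

This schema is the T□ axiom.
Its frame correspondent is shift-reflexivity — forall x forall y (Rxy -> Ryy).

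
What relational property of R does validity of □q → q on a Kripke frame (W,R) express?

This is the T axiom.
It corresponds to reflexivity: ∀x Rxx.

reflexivity: ∀x Rxx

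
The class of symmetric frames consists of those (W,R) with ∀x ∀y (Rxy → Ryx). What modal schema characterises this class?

The condition is symmetry. The B schema p → □◇p defines it.
Suppose p→□◇p is valid. Take Rxy and set V(p)={x}. Then p at x, so □◇p at x, so ◇p at y, so some z with Ryz has p; z=x, i.e. Ryx.

p → □◇p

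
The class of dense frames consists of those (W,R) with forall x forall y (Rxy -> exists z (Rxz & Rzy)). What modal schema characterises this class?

The condition is density. The C4 schema □□ψ → □ψ defines it.

□□ψ → □ψ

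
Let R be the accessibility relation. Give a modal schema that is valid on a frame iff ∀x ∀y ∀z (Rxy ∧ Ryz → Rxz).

A defining formula is □s → □□s (the 4 axiom).
Suppose □s→□□s is valid. Take Rxy, Ryz and set V(s)={w : Rxw}. Then □s at x, so □□s at x, so □s at y, so s at z, i.e. Rxz.

□s → □□s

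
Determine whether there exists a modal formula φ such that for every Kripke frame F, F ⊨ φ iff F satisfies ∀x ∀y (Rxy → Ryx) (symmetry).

Yes: it is symmetry, defined by the B schema q → □◇q.

Yes, by q → □◇q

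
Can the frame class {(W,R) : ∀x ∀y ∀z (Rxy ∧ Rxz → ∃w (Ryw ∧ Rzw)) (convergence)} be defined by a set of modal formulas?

The condition is convergence. A defining modal formula is ◇□q → □◇q.

Definable; ◇□q → □◇q defines it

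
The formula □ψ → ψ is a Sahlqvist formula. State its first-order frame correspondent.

reflexivity

This is the T axiom.
Its frame correspondent is reflexivity — ∀x Rxx.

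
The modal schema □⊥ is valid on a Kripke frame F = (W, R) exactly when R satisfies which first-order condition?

This schema is the Ver axiom.
It corresponds to emptiness of R: ∀x ∀y ¬Rxy.

emptiness of R: ∀x ∀y ¬Rxy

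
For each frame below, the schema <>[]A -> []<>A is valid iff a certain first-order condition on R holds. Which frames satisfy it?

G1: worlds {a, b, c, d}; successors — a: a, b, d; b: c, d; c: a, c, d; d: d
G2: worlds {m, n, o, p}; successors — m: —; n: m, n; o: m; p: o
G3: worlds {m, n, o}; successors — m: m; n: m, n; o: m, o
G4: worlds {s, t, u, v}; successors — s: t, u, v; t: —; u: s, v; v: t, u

The schema corresponds to convergence: forall x forall y forall z (Rxy & Rxz -> exists w (Ryw & Rzw)).
G1: satisfies the condition.
G2: fails — Rnn and Rnm but n and m have no common successor.
G3: satisfies the condition.
G4: fails — Rsv and Rsu but v and u have no common successor.
Valid on: G1, G3.

G1, G3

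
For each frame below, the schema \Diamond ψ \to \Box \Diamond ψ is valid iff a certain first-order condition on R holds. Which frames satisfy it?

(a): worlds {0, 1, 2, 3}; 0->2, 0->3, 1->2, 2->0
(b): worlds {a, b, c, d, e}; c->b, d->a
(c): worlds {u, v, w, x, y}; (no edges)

(c)

This is the axiom for the Euclidean property; its first-order frame correspondent is \forall x \forall y \forall z (Rxy \wedge Rxz \to Ryz).
(a): fails — R03 and R03 but not R33.
(b): fails — Rcb and Rcb but not Rbb.
(c): ✓.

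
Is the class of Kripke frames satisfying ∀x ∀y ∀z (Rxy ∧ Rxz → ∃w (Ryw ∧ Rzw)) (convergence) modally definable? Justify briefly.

The condition is convergence. A defining modal formula is ◇□p → □◇p.
Suppose ◇□p→□◇p is valid. Take Rxy, Rxz and set V(p)={w : Ryw}. Then □p at y so ◇□p at x, so □◇p at x, so ◇p at z, giving w with Rzw and Ryw.

Yes — defined by ◇□p → □◇p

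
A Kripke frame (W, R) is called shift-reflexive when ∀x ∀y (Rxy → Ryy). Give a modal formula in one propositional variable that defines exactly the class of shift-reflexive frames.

□(□r → r)

A defining formula is □(□r → r) (the T□ axiom).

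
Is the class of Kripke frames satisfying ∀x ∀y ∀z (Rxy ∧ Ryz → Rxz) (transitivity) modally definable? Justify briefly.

Definable; □r → □□r defines it

Yes: it is transitivity, defined by the 4 schema □r → □□r.
Suppose □r→□□r is valid. Take Rxy, Ryz and set V(r)={w : Rxw}. Then □r at x, so □□r at x, so □r at y, so r at z, i.e. Rxz.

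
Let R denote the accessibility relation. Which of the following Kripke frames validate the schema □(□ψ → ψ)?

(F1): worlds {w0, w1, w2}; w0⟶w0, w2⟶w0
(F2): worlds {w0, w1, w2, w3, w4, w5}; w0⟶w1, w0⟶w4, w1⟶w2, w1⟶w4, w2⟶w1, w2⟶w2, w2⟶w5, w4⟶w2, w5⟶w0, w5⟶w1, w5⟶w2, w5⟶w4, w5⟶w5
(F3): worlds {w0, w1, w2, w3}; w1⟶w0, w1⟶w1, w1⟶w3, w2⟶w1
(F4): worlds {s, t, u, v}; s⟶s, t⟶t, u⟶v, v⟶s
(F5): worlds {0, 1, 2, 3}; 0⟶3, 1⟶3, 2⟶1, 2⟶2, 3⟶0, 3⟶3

The schema corresponds to shift-reflexivity: ∀x ∀y (Rxy → Ryy).
(F1): ✓.
(F2): fails — Rw0w4 but not Rw4w4.
(F3): fails — Rw1w0 but not Rw0w0.
(F4): fails — Ruv but not Rvv.
(F5): fails — R21 but not R11.
Valid on: (F1).

(F1)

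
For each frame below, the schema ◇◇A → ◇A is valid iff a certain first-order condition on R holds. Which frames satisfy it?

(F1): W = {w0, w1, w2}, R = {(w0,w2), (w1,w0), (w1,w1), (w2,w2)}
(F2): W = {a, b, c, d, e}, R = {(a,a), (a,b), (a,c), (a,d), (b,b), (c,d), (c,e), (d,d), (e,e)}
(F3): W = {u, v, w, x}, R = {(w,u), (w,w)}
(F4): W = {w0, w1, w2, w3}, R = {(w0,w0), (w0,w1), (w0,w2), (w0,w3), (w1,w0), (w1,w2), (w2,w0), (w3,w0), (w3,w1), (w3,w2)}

(F3)

Frame correspondent (Sahlqvist): ∀x ∀y ∀z (Rxy ∧ Ryz → Rxz) — i.e. transitivity.
(F1): fails — Rw1w0 and Rw0w2 but not Rw1w2.
(F2): fails — Rac and Rce but not Rae.
(F3): holds.
(F4): fails — Rw1w0 and Rw0w1 but not Rw1w1.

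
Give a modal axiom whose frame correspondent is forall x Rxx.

This is reflexivity; the standard corresponding axiom is T: □p → p.
Suppose □p→p is valid. At any x set V(p)={w : Rxw}. Then □p holds at x, so p holds at x, i.e. Rxx.

□p → p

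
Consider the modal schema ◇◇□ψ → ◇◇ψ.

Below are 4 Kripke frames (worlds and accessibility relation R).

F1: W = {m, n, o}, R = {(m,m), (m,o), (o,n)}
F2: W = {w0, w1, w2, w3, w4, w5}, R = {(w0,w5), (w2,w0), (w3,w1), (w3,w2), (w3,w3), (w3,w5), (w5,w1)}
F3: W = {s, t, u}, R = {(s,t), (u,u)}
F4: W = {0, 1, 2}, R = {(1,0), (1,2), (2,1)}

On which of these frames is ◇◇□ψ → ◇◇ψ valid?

F3

This is the axiom for a generalized confluence (Geach) condition; its first-order frame correspondent is ∀x ∀y (xR²y → ∃w (yRw ∧ xR²w)).
F1: fails — mR²n but no w with nRw and mR²w.
F2: fails — w0R²w1 but no w with w1Rw and w0R²w.
F3: holds.
F4: fails — 1R²1 but no w with 1Rw and 1R²w.
Valid on: F3.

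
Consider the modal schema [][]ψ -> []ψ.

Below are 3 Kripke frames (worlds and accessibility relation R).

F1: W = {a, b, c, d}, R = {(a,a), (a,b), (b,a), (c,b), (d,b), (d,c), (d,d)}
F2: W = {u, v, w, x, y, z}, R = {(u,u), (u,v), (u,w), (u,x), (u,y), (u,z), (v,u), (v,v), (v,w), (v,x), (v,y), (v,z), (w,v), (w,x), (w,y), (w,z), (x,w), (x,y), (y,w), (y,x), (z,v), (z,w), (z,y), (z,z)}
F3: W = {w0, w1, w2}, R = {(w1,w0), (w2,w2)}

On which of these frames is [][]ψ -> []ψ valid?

F2

Frame correspondent (Sahlqvist): forall x forall y (Rxy -> exists z (Rxz & Rzy)) — i.e. density.
F1: fails — Rcb but no z with Rcz and Rzb.
F2: condition met.
F3: fails — Rw1w0 but no z with Rw1z and Rzw0.
Valid on: F2.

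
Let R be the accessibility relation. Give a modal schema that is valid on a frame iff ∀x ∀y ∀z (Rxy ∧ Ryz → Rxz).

□p → □□p

This is transitivity; the standard corresponding axiom is 4: □p → □□p.
Suppose □p→□□p is valid. Take Rxy, Ryz and set V(p)={w : Rxw}. Then □p at x, so □□p at x, so □p at y, so p at z, i.e. Rxz.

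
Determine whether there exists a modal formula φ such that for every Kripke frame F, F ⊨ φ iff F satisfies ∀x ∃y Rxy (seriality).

Yes: it is seriality, defined by the D schema □r → ◇r.
Suppose □r→◇r is valid. At any x set V(r)=W. Then □r at x, so ◇r at x, so x has a successor.

Yes, by □r → ◇r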